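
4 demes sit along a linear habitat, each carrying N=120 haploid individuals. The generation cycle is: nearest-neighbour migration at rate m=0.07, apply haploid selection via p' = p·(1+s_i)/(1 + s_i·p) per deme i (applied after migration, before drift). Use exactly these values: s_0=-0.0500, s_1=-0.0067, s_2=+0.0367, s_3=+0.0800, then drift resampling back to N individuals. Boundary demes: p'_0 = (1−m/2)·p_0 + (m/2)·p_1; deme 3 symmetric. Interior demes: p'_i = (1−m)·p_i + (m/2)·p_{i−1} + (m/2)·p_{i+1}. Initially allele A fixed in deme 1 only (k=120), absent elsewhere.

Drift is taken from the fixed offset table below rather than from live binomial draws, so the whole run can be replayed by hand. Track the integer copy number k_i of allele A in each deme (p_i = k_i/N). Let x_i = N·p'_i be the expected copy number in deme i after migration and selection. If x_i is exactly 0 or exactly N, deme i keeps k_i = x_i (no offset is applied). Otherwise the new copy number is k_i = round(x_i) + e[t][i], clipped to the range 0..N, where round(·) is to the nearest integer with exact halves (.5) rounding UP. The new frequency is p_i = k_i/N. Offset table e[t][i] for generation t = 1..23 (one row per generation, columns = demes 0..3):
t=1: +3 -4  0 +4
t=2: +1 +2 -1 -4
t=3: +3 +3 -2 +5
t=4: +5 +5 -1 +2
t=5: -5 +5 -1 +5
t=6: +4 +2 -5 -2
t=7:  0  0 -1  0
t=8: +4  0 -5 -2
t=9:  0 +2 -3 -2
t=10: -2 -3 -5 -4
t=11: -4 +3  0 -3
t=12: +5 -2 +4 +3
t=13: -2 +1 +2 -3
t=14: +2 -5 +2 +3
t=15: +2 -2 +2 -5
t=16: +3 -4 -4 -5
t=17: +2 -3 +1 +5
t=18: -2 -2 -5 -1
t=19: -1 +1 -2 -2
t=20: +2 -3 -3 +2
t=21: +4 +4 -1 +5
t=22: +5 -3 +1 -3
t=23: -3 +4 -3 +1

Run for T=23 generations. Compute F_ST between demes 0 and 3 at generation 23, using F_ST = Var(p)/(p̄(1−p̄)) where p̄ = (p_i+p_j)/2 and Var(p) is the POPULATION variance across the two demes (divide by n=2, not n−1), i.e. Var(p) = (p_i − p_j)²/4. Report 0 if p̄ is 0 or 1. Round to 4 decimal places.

t=0: k=[0 120 0 0]
t=1: x=[3.9970 111.5473 4.3486 0.0000] k=[7 108 4 0]
t=2: x=[10.0524 100.7164 7.7575 0.1512] k=[11 103 7 0]
t=3: x=[13.5895 96.2924 10.4539 0.2646] k=[17 99 8 5]
t=4: x=[19.0341 92.8039 11.4478 5.4947] k=[24 98 10 7]
t=5: x=[25.5435 92.1866 13.3980 7.6372] k=[21 97 12 13]
t=6: x=[22.7008 91.2182 15.4898 13.8822] k=[27 93 10 12]
t=7: x=[28.1888 87.6263 13.3980 12.7827] k=[28 88 12 13]
t=8: x=[28.9582 83.0684 15.1661 13.8822] k=[33 83 10 12]
t=9: x=[33.4975 78.5127 13.0380 12.7827] k=[33 81 10 11]
t=10: x=[33.4290 76.6490 12.9300 11.7563] k=[31 74 8 8]
t=11: x=[31.3037 69.9890 10.6548 8.5942] k=[27 73 11 6]
t=12: x=[27.5074 69.0230 13.4186 6.6417] k=[33 67 17 10]
t=13: x=[32.9499 63.8592 19.0762 10.9895] k=[31 65 21 8]
t=14: x=[30.9962 62.0686 22.7419 9.0802] k=[33 57 25 12]
t=15: x=[32.6078 54.8398 26.3997 13.3406] k=[35 53 28 8]
t=16: x=[34.3586 51.2975 28.9595 9.3418] k=[37 47 25 4]
t=17: x=[36.0434 45.6896 25.7566 5.0977] k=[38 43 27 10]
t=18: x=[36.8524 42.0811 27.7260 11.3623] k=[35 40 23 10]
t=19: x=[33.9133 39.0527 23.8207 11.2132] k=[33 40 22 9]
t=20: x=[32.0264 38.9479 22.8340 10.1474] k=[34 36 20 12]
t=21: x=[32.8326 35.2025 20.8947 13.1547] k=[37 39 20 18]
t=22: x=[35.7690 38.0900 21.2172 19.2833] k=[41 35 22 16]
t=23: x=[39.4205 34.5893 22.9056 17.3196] k=[36 39 20 18]

0.0323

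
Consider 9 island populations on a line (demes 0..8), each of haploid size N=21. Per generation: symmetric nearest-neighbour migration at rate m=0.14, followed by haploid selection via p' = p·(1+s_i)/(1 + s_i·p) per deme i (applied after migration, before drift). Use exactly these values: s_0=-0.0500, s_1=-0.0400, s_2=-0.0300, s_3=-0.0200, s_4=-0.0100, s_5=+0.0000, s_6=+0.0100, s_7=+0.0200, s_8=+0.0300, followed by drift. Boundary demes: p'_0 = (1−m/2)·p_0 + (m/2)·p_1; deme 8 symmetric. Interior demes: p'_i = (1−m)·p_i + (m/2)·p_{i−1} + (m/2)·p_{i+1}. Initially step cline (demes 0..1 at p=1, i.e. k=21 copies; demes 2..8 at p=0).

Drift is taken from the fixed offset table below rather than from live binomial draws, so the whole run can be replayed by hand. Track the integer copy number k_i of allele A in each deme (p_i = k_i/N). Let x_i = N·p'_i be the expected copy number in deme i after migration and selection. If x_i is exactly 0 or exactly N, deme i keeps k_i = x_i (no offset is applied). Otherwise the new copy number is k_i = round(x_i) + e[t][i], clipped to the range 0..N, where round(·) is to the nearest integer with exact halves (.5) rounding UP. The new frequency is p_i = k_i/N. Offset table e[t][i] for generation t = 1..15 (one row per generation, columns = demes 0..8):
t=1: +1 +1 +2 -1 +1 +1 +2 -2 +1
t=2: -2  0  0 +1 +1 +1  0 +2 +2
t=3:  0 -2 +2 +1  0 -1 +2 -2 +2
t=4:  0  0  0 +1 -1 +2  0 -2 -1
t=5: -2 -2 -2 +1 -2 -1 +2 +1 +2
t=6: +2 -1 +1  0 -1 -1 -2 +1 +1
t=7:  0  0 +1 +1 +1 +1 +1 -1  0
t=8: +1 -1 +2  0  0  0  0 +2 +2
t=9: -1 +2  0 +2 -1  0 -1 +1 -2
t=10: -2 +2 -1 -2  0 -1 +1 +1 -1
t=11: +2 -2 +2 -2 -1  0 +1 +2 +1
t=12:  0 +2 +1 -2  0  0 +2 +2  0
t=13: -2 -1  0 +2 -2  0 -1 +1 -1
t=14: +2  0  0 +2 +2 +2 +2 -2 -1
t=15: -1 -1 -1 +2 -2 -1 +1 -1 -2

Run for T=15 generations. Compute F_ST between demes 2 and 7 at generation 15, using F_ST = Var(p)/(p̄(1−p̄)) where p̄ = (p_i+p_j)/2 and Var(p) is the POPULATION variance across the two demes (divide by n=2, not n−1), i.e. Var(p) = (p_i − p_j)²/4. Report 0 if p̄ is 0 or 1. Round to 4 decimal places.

0.2353

t=0: k=[21 21 0 0 0 0 0 0 0]
t=1: x=[21.0000 19.4732 1.4289 0.0000 0.0000 0.0000 0.0000 0.0000 0.0000] k=[21 20 3 0 0 0 0 0 0]
t=2: x=[20.9263 18.8009 3.8827 0.2058 0.0000 0.0000 0.0000 0.0000 0.0000] k=[19 19 4 1 0 0 0 0 0]
t=3: x=[18.9052 17.8420 4.7275 1.1184 0.0693 0.0000 0.0000 0.0000 0.0000] k=[19 16 7 2 0 0 0 0 0]
t=4: x=[18.6865 15.4142 7.1358 2.1704 0.1386 0.0000 0.0000 0.0000 0.0000] k=[19 15 7 3 0 0 0 0 0]
t=5: x=[18.6136 14.5388 7.1358 3.0174 0.2079 0.0000 0.0000 0.0000 0.0000] k=[17 13 5 4 0 0 0 0 0]
t=6: x=[16.5426 12.5144 5.3674 3.7277 0.2772 0.0000 0.0000 0.0000 0.0000] k=[19 12 6 4 0 0 0 0 0]
t=7: x=[18.3952 11.8599 6.1467 3.7968 0.2772 0.0000 0.0000 0.0000 0.0000] k=[18 12 7 5 1 0 0 0 0]
t=8: x=[17.4306 11.8599 7.0665 4.7849 1.1986 0.0700 0.0000 0.0000 0.0000] k=[18 11 9 5 1 0 0 0 0]
t=9: x=[17.3582 11.1368 8.7044 4.9234 1.1986 0.0700 0.0000 0.0000 0.0000] k=[16 13 9 7 0 0 0 0 0]
t=10: x=[15.5865 12.7262 8.9831 6.5585 0.4852 0.0000 0.0000 0.0000 0.0000] k=[14 15 8 5 0 0 0 0 0]
t=11: x=[13.8298 14.2545 8.1277 4.7849 0.3466 0.0000 0.0000 0.0000 0.0000] k=[16 12 10 3 0 0 0 0 0]
t=12: x=[15.5147 11.9303 9.4913 3.2245 0.2079 0.0000 0.0000 0.0000 0.0000] k=[16 14 10 1 0 0 0 0 0]
t=13: x=[15.6583 13.6664 9.4913 1.5311 0.0693 0.0000 0.0000 0.0000 0.0000] k=[14 13 9 4 0 0 0 0 0]
t=14: x=[13.6875 12.5850 8.7740 4.0041 0.2772 0.0000 0.0000 0.0000 0.0000] k=[16 13 9 6 2 0 0 0 0]
t=15: x=[15.5865 12.7262 8.9134 5.8444 2.1208 0.1400 0.0000 0.0000 0.0000] k=[15 12 8 8 0 0 0 0 0]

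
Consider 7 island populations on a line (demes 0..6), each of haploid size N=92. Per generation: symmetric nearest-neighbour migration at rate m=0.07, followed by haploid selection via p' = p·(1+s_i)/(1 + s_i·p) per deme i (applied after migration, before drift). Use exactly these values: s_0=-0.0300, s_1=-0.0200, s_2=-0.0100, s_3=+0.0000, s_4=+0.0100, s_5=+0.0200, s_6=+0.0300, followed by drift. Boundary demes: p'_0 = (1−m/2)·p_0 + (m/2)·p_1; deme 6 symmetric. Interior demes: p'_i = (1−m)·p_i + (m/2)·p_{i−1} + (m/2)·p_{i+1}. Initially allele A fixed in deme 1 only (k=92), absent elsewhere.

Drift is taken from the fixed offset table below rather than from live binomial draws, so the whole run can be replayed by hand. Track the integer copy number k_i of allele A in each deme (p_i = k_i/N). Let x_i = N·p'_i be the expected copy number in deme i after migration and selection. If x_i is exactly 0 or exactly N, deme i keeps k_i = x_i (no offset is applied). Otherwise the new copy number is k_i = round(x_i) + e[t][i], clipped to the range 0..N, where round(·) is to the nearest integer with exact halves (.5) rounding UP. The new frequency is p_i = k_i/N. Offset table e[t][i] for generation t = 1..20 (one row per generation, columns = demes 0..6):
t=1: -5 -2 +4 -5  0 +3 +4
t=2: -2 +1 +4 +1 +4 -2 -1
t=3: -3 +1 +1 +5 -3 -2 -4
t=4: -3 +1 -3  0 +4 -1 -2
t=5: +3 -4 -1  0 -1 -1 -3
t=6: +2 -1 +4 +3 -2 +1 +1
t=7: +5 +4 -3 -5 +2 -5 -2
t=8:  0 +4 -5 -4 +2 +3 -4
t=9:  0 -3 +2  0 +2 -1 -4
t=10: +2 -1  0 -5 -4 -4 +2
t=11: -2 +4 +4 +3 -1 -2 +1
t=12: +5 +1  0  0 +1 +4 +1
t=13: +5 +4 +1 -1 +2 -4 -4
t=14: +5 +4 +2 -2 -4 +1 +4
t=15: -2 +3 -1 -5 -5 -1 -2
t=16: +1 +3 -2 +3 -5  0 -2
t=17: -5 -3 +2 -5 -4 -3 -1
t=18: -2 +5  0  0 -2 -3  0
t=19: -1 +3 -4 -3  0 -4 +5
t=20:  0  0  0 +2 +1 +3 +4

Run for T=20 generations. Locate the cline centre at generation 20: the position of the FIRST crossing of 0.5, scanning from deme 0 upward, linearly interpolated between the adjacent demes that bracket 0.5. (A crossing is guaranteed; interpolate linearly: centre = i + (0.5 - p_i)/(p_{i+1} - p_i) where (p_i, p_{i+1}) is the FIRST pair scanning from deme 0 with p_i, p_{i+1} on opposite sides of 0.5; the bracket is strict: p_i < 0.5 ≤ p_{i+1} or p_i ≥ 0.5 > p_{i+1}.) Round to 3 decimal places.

t=0: k=[0 92 0 0 0 0 0]
t=1: x=[3.1267 85.4379 3.1889 0.0000 0.0000 0.0000 0.0000] k=[0 83 7 0 0 0 0]
t=2: x=[2.8205 77.1856 9.3304 0.2450 0.0000 0.0000 0.0000] k=[1 78 13 1 0 0 0]
t=3: x=[3.5885 72.7240 14.7302 1.3850 0.0353 0.0000 0.0000] k=[1 74 16 6 0 0 0]
t=4: x=[3.4524 69.0690 17.5369 6.1400 0.2121 0.0000 0.0000] k=[0 70 15 6 4 0 0]
t=5: x=[2.3784 65.2433 16.4736 6.2450 3.9676 0.1428 0.0000] k=[5 61 15 6 3 0 0]
t=6: x=[6.7666 56.9929 16.1607 6.2100 3.0290 0.1071 0.0000] k=[9 56 20 9 1 1 0]
t=7: x=[10.3616 52.6407 20.7132 9.1050 1.2926 0.9841 0.0360] k=[15 57 18 4 3 0 0]
t=8: x=[16.0622 53.7142 18.7247 4.4550 2.9584 0.1071 0.0000] k=[16 58 14 0 5 3 0]
t=9: x=[17.0430 54.5422 14.9239 0.6650 4.8001 3.0224 0.1081] k=[17 52 17 1 7 2 0]
t=10: x=[17.7839 49.0878 17.5220 1.7700 6.6763 2.1461 0.0721] k=[20 48 18 0 3 0 2]
t=11: x=[20.4908 45.5054 18.2724 0.7350 2.8170 0.1785 1.9866] k=[18 50 22 4 2 0 3]
t=12: x=[18.6628 47.4360 22.1804 4.5600 2.0196 0.1785 2.9790] k=[24 48 22 5 3 4 4]
t=13: x=[24.2916 45.7853 22.1456 5.5250 3.1350 4.0408 4.1146] k=[29 50 23 5 5 0 0]
t=14: x=[29.1254 47.8563 23.1405 5.6300 4.8707 0.1785 0.0000] k=[34 52 25 4 1 1 0]
t=15: x=[33.9748 49.9642 25.0265 4.6300 1.1159 0.9841 0.0360] k=[32 53 24 0 0 0 0]
t=16: x=[32.0956 50.7909 23.9963 0.8400 0.0000 0.0000 0.0000] k=[33 54 22 4 0 0 0]
t=17: x=[33.0869 51.6880 22.3197 4.4900 0.1414 0.0000 0.0000] k=[28 49 24 0 0 0 0]
t=18: x=[28.1366 46.9256 23.8570 0.8400 0.0000 0.0000 0.0000] k=[26 52 24 1 0 0 0]
t=19: x=[26.3338 49.6486 23.9963 1.7700 0.0353 0.0000 0.0000] k=[25 53 20 0 0 0 0]
t=20: x=[25.4159 50.4051 20.2956 0.7000 0.0000 0.0000 0.0000] k=[25 50 20 3 0 0 0]

0.840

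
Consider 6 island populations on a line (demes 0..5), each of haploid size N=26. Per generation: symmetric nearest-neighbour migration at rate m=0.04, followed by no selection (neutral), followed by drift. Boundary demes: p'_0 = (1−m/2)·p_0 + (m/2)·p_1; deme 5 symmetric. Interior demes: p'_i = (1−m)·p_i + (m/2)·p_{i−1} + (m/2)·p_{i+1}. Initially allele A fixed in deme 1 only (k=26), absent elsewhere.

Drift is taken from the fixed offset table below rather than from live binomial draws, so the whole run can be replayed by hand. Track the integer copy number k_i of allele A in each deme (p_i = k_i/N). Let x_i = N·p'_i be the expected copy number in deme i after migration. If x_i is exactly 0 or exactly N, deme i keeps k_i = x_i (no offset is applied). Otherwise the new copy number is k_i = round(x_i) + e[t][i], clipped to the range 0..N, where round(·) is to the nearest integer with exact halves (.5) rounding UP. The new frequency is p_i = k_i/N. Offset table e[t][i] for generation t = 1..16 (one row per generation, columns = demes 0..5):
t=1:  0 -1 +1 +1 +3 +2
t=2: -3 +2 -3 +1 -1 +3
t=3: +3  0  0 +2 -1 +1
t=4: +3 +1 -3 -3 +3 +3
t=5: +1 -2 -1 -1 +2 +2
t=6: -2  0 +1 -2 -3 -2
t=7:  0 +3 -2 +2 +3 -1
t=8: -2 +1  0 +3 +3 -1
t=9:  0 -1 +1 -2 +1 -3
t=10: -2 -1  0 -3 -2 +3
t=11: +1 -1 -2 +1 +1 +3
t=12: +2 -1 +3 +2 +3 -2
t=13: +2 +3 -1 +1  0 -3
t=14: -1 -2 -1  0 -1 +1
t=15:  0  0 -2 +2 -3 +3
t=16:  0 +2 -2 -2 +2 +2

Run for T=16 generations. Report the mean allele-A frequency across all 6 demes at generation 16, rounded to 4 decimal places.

0.2756

t=0: k=[0 26 0 0 0 0]
t=1: x=[0.5200 24.9600 0.5200 0.0000 0.0000 0.0000] k=[1 24 2 0 0 0]
t=2: x=[1.4600 23.1000 2.4000 0.0400 0.0000 0.0000] k=[0 25 0 1 0 0]
t=3: x=[0.5000 24.0000 0.5200 0.9600 0.0200 0.0000] k=[4 24 1 3 0 0]
t=4: x=[4.4000 23.1400 1.5000 2.9000 0.0600 0.0000] k=[7 24 0 0 3 0]
t=5: x=[7.3400 23.1800 0.4800 0.0600 2.8800 0.0600] k=[8 21 0 0 5 2]
t=6: x=[8.2600 20.3200 0.4200 0.1000 4.8400 2.0600] k=[6 20 1 0 2 0]
t=7: x=[6.2800 19.3400 1.3600 0.0600 1.9200 0.0400] k=[6 22 0 2 5 0]
t=8: x=[6.3200 21.2400 0.4800 2.0200 4.8400 0.1000] k=[4 22 0 5 8 0]
t=9: x=[4.3600 21.2000 0.5400 4.9600 7.7800 0.1600] k=[4 20 2 3 9 0]
t=10: x=[4.3200 19.3200 2.3800 3.1000 8.7000 0.1800] k=[2 18 2 0 7 3]
t=11: x=[2.3200 17.3600 2.2800 0.1800 6.7800 3.0800] k=[3 16 0 1 8 6]
t=12: x=[3.2600 15.4200 0.3400 1.1200 7.8200 6.0400] k=[5 14 3 3 11 4]
t=13: x=[5.1800 13.6000 3.2200 3.1600 10.7000 4.1400] k=[7 17 2 4 11 1]
t=14: x=[7.2000 16.5000 2.3400 4.1000 10.6600 1.2000] k=[6 15 1 4 10 2]
t=15: x=[6.1800 14.5400 1.3400 4.0600 9.7200 2.1600] k=[6 15 0 6 7 5]
t=16: x=[6.1800 14.5200 0.4200 5.9000 6.9400 5.0400] k=[6 17 0 4 9 7]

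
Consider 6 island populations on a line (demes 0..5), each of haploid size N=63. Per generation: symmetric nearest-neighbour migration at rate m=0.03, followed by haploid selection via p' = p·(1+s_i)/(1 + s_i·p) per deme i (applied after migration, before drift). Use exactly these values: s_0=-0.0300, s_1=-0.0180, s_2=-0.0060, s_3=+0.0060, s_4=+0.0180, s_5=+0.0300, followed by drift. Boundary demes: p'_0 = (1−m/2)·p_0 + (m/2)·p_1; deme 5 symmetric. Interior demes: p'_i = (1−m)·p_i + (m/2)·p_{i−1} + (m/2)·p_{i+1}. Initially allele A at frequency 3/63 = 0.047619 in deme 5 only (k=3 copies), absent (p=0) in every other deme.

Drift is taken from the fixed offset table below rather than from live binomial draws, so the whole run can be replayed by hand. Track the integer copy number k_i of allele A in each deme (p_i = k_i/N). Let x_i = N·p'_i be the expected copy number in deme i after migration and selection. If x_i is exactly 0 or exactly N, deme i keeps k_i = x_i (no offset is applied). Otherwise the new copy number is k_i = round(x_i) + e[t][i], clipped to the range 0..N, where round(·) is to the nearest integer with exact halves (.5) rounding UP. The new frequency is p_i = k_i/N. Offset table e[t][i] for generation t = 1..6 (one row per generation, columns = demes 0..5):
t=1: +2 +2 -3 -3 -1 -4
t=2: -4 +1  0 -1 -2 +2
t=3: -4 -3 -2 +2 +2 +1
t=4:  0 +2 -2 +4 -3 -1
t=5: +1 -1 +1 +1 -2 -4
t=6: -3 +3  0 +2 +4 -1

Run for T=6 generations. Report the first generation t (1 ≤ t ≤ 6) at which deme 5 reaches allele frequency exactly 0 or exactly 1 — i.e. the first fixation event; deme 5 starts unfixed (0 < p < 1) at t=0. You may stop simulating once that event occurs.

t=0: k=[0 0 0 0 0 3]
t=1: x=[0.0000 0.0000 0.0000 0.0000 0.0458 3.0394] k=[0 0 0 0 0 0]

1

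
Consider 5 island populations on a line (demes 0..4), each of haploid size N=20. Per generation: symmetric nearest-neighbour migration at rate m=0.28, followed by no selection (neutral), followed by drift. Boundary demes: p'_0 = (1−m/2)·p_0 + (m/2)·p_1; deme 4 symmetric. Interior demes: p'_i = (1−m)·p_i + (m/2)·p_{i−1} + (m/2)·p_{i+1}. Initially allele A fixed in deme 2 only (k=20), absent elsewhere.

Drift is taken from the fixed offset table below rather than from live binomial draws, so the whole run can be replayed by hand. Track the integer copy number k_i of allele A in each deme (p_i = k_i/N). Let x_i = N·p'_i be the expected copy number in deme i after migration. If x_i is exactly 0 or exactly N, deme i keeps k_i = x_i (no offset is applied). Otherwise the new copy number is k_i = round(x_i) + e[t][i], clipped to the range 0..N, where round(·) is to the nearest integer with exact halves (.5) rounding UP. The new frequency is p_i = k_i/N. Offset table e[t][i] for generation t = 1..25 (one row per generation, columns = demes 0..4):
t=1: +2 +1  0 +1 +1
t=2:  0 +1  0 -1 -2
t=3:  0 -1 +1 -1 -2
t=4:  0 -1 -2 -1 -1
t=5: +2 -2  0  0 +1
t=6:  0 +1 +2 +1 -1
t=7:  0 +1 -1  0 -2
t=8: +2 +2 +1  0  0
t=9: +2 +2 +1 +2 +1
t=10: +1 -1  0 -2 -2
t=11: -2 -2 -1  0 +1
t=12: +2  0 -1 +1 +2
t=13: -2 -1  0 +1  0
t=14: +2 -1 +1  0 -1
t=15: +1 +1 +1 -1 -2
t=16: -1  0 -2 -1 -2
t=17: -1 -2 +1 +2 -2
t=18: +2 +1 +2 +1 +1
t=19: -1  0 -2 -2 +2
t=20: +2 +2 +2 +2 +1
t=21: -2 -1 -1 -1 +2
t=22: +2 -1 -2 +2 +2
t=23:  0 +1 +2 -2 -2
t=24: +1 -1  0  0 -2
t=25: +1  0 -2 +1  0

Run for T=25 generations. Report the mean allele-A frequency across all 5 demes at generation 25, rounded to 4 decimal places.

0.3200

t=0: k=[0 0 20 0 0]
t=1: x=[0.0000 2.8000 14.4000 2.8000 0.0000] k=[0 4 14 4 0]
t=2: x=[0.5600 4.8400 11.2000 4.8400 0.5600] k=[1 6 11 4 0]
t=3: x=[1.7000 6.0000 9.3200 4.4200 0.5600] k=[2 5 10 3 0]
t=4: x=[2.4200 5.2800 8.3200 3.5600 0.4200] k=[2 4 6 3 0]
t=5: x=[2.2800 4.0000 5.3000 3.0000 0.4200] k=[4 2 5 3 1]
t=6: x=[3.7200 2.7000 4.3000 3.0000 1.2800] k=[4 4 6 4 0]
t=7: x=[4.0000 4.2800 5.4400 3.7200 0.5600] k=[4 5 4 4 0]
t=8: x=[4.1400 4.7200 4.1400 3.4400 0.5600] k=[6 7 5 3 1]
t=9: x=[6.1400 6.5800 5.0000 3.0000 1.2800] k=[8 9 6 5 2]
t=10: x=[8.1400 8.4400 6.2800 4.7200 2.4200] k=[9 7 6 3 0]
t=11: x=[8.7200 7.1400 5.7200 3.0000 0.4200] k=[7 5 5 3 1]
t=12: x=[6.7200 5.2800 4.7200 3.0000 1.2800] k=[9 5 4 4 3]
t=13: x=[8.4400 5.4200 4.1400 3.8600 3.1400] k=[6 4 4 5 3]
t=14: x=[5.7200 4.2800 4.1400 4.5800 3.2800] k=[8 3 5 5 2]
t=15: x=[7.3000 3.9800 4.7200 4.5800 2.4200] k=[8 5 6 4 0]
t=16: x=[7.5800 5.5600 5.5800 3.7200 0.5600] k=[7 6 4 3 0]
t=17: x=[6.8600 5.8600 4.1400 2.7200 0.4200] k=[6 4 5 5 0]
t=18: x=[5.7200 4.4200 4.8600 4.3000 0.7000] k=[8 5 7 5 2]
t=19: x=[7.5800 5.7000 6.4400 4.8600 2.4200] k=[7 6 4 3 4]
t=20: x=[6.8600 5.8600 4.1400 3.2800 3.8600] k=[9 8 6 5 5]
t=21: x=[8.8600 7.8600 6.1400 5.1400 5.0000] k=[7 7 5 4 7]
t=22: x=[7.0000 6.7200 5.1400 4.5600 6.5800] k=[9 6 3 7 9]
t=23: x=[8.5800 6.0000 3.9800 6.7200 8.7200] k=[9 7 6 5 7]
t=24: x=[8.7200 7.1400 6.0000 5.4200 6.7200] k=[10 6 6 5 5]
t=25: x=[9.4400 6.5600 5.8600 5.1400 5.0000] k=[10 7 4 6 5]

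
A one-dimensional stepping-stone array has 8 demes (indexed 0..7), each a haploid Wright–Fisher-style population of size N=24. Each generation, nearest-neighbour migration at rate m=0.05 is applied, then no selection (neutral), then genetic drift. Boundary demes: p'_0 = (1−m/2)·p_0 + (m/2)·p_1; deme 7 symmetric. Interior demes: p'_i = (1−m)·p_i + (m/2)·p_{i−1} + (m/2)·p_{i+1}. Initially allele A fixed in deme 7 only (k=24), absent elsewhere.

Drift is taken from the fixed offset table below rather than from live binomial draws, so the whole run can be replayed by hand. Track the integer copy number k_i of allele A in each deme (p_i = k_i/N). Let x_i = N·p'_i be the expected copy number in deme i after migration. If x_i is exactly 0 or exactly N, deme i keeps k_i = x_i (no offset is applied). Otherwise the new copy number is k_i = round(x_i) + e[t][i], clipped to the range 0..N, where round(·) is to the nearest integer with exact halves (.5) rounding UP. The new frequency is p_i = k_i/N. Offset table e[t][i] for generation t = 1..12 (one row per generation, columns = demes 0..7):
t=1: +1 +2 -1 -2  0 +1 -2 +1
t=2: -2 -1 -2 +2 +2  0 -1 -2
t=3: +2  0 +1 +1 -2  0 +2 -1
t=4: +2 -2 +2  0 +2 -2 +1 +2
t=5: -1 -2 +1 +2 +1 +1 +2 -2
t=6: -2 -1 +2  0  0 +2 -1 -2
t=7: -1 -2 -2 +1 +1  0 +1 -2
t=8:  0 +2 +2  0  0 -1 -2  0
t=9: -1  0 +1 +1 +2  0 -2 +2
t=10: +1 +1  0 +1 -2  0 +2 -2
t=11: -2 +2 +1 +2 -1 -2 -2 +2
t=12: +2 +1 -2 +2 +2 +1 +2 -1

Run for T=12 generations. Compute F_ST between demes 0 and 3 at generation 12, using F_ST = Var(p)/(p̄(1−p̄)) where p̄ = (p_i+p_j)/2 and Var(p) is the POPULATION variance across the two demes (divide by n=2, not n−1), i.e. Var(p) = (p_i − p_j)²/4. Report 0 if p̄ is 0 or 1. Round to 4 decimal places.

t=0: k=[0 0 0 0 0 0 0 24]
t=1: x=[0.0000 0.0000 0.0000 0.0000 0.0000 0.0000 0.6000 23.4000] k=[0 0 0 0 0 0 0 24]
t=2: x=[0.0000 0.0000 0.0000 0.0000 0.0000 0.0000 0.6000 23.4000] k=[0 0 0 0 0 0 0 21]
t=3: x=[0.0000 0.0000 0.0000 0.0000 0.0000 0.0000 0.5250 20.4750] k=[0 0 0 0 0 0 3 19]
t=4: x=[0.0000 0.0000 0.0000 0.0000 0.0000 0.0750 3.3250 18.6000] k=[0 0 0 0 0 0 4 21]
t=5: x=[0.0000 0.0000 0.0000 0.0000 0.0000 0.1000 4.3250 20.5750] k=[0 0 0 0 0 1 6 19]
t=6: x=[0.0000 0.0000 0.0000 0.0000 0.0250 1.1000 6.2000 18.6750] k=[0 0 0 0 0 3 5 17]
t=7: x=[0.0000 0.0000 0.0000 0.0000 0.0750 2.9750 5.2500 16.7000] k=[0 0 0 0 1 3 6 15]
t=8: x=[0.0000 0.0000 0.0000 0.0250 1.0250 3.0250 6.1500 14.7750] k=[0 0 0 0 1 2 4 15]
t=9: x=[0.0000 0.0000 0.0000 0.0250 1.0000 2.0250 4.2250 14.7250] k=[0 0 0 1 3 2 2 17]
t=10: x=[0.0000 0.0000 0.0250 1.0250 2.9250 2.0250 2.3750 16.6250] k=[0 0 0 2 1 2 4 15]
t=11: x=[0.0000 0.0000 0.0500 1.9250 1.0500 2.0250 4.2250 14.7250] k=[0 0 1 4 0 0 2 17]
t=12: x=[0.0000 0.0250 1.0500 3.8250 0.1000 0.0500 2.3250 16.6250] k=[0 1 0 6 2 1 4 16]

0.1429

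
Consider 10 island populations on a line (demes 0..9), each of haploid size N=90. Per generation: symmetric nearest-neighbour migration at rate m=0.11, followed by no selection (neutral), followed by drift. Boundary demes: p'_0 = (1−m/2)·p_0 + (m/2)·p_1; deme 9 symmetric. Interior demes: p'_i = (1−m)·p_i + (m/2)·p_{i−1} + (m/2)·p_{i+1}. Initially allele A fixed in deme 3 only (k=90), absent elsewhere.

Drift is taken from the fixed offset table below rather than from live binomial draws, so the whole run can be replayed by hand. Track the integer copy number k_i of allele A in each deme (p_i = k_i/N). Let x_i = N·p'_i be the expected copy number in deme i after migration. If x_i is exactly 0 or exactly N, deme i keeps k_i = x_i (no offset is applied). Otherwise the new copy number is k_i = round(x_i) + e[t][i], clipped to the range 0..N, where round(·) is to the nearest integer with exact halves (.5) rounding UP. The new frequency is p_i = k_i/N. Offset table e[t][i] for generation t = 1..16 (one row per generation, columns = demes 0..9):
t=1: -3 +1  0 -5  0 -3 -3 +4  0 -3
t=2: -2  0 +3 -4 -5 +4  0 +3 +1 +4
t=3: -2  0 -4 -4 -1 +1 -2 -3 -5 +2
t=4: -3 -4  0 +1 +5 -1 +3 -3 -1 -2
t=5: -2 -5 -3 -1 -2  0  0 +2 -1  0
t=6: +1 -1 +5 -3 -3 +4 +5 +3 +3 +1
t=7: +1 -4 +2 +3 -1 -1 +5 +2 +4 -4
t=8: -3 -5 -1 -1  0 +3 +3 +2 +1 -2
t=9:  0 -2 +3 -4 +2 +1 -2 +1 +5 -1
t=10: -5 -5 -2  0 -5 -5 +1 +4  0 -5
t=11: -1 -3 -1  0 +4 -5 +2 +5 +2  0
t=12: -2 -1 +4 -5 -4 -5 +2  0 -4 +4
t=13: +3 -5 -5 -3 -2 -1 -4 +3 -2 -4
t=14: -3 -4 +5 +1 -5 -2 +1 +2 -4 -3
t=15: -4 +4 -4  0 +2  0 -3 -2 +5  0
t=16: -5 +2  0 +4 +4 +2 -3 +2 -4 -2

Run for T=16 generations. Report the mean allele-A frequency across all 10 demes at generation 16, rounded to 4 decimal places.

t=0: k=[0 0 0 90 0 0 0 0 0 0]
t=1: x=[0.0000 0.0000 4.9500 80.1000 4.9500 0.0000 0.0000 0.0000 0.0000 0.0000] k=[0 0 5 75 5 0 0 0 0 0]
t=2: x=[0.0000 0.2750 8.5750 67.3000 8.5750 0.2750 0.0000 0.0000 0.0000 0.0000] k=[0 0 12 63 4 4 0 0 0 0]
t=3: x=[0.0000 0.6600 14.1450 56.9500 7.2450 3.7800 0.2200 0.0000 0.0000 0.0000] k=[0 1 10 53 6 5 0 0 0 0]
t=4: x=[0.0550 1.4400 11.8700 48.0500 8.5300 4.7800 0.2750 0.0000 0.0000 0.0000] k=[0 0 12 49 14 4 3 0 0 0]
t=5: x=[0.0000 0.6600 13.3750 45.0400 15.3750 4.4950 2.8900 0.1650 0.0000 0.0000] k=[0 0 10 44 13 4 3 2 0 0]
t=6: x=[0.0000 0.5500 11.3200 40.4250 14.2100 4.4400 3.0000 1.9450 0.1100 0.0000] k=[0 0 16 37 11 8 8 5 3 0]
t=7: x=[0.0000 0.8800 16.2750 34.4150 12.2650 8.1650 7.8350 5.0550 2.9450 0.1650] k=[0 0 18 37 11 7 13 7 7 0]
t=8: x=[0.0000 0.9900 18.0550 34.5250 12.2100 7.5500 12.3400 7.3300 6.6150 0.3850] k=[0 0 17 34 12 11 15 9 8 0]
t=9: x=[0.0000 0.9350 17.0000 31.8550 13.1550 11.2750 14.4500 9.2750 7.6150 0.4400] k=[0 0 20 28 15 12 12 10 13 0]
t=10: x=[0.0000 1.1000 19.3400 26.8450 15.5500 12.1650 11.8900 10.2750 12.1200 0.7150] k=[0 0 17 27 11 7 13 14 12 0]
t=11: x=[0.0000 0.9350 16.6150 25.5700 11.6600 7.5500 12.7250 13.8350 11.4500 0.6600] k=[0 0 16 26 16 3 15 19 13 1]
t=12: x=[0.0000 0.8800 15.6700 24.9000 15.8350 4.3750 14.5600 18.4500 12.6700 1.6600] k=[0 0 20 20 12 0 17 18 9 6]
t=13: x=[0.0000 1.1000 18.9000 19.5600 11.7800 1.5950 16.1200 17.4500 9.3300 6.1650] k=[0 0 14 17 10 1 12 20 7 2]
t=14: x=[0.0000 0.7700 13.3950 16.4500 9.8900 2.1000 11.8350 18.8450 7.4400 2.2750] k=[0 0 18 17 5 0 13 21 3 0]
t=15: x=[0.0000 0.9900 16.9550 16.3950 5.3850 0.9900 12.7250 19.5700 3.8250 0.1650] k=[0 5 13 16 7 1 10 18 9 0]
t=16: x=[0.2750 5.1650 12.7250 15.3400 7.1650 1.8250 9.9450 17.0650 9.0000 0.4950] k=[0 7 13 19 11 4 7 19 5 0]

0.0944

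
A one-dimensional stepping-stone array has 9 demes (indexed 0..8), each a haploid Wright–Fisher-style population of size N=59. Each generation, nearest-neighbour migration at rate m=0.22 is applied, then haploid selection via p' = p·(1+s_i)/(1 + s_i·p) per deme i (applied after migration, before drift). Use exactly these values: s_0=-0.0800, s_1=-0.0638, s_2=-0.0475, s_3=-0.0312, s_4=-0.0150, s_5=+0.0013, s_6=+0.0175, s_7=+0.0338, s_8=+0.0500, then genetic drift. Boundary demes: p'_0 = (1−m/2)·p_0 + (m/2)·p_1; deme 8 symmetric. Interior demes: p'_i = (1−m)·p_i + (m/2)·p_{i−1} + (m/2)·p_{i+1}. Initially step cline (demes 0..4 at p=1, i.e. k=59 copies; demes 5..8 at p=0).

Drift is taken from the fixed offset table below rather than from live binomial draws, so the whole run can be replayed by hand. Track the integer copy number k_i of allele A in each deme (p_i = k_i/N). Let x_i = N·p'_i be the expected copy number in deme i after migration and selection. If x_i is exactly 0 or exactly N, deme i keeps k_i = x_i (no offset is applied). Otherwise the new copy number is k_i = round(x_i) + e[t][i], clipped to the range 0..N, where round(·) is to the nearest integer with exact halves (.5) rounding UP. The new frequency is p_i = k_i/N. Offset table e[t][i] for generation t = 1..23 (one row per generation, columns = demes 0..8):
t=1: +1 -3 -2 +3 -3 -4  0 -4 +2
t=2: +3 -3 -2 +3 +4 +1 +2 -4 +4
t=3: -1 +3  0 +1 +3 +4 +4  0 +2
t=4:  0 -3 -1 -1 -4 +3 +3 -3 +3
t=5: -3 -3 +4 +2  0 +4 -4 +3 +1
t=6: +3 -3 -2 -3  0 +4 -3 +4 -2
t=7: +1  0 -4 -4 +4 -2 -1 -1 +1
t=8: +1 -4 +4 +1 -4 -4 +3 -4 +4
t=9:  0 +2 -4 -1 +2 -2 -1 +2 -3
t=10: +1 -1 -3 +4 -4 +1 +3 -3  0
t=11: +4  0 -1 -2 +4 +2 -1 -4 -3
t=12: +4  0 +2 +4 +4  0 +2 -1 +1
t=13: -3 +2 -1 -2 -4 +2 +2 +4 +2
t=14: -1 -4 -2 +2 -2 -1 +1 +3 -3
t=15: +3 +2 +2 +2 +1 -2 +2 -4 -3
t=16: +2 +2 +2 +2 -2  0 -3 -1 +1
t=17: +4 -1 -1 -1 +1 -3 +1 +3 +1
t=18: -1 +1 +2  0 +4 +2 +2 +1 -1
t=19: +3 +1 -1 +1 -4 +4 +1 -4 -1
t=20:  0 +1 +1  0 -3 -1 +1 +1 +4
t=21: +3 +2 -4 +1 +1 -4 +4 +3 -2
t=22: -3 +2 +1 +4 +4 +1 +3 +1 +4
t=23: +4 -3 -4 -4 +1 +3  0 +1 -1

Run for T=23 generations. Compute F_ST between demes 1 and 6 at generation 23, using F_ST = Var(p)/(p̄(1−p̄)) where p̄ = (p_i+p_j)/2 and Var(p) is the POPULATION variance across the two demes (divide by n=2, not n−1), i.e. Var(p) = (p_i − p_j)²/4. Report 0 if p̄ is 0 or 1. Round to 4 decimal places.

t=0: k=[59 59 59 59 59 0 0 0 0]
t=1: x=[59.0000 59.0000 59.0000 59.0000 52.4222 6.4975 0.0000 0.0000 0.0000] k=[59 59 59 59 49 2 0 0 0]
t=2: x=[59.0000 59.0000 59.0000 57.8653 44.7674 6.9580 0.2238 0.0000 0.0000] k=[59 59 59 59 49 8 2 0 0]
t=3: x=[59.0000 59.0000 59.0000 57.8653 45.4327 11.8623 2.4809 0.2274 0.0000] k=[59 59 59 59 48 16 6 0 0]
t=4: x=[59.0000 59.0000 59.0000 57.7519 45.5336 18.4365 6.5402 0.6821 0.0000] k=[59 59 59 57 42 21 10 0 0]
t=5: x=[59.0000 59.0000 58.7691 55.4662 41.1524 22.1180 10.2562 1.1365 0.0000] k=[59 59 59 57 41 26 6 4 0]
t=6: x=[59.0000 59.0000 58.7691 55.3530 40.9210 25.4688 8.1005 3.8993 0.4618] k=[59 59 57 52 41 29 5 8 0]
t=7: x=[59.0000 58.7651 56.5586 51.1262 40.6998 27.6991 8.0903 6.9923 0.9233] k=[59 59 53 47 45 26 7 6 2]
t=8: x=[59.0000 58.2956 52.7326 47.1425 42.9541 26.0189 9.1129 5.8427 2.5567] k=[59 54 57 48 39 22 12 2 7]
t=9: x=[58.4027 54.6201 55.5242 47.7135 37.9157 22.7882 12.1667 3.7655 6.7357] k=[58 57 52 47 40 21 11 6 4]
t=10: x=[57.7954 56.4010 51.6941 46.4700 38.4782 22.0079 11.7120 6.5203 4.4152] k=[59 55 49 50 34 23 15 4 4]
t=11: x=[58.5220 54.5143 49.3847 47.8461 34.3333 23.3483 14.8621 5.3701 4.1858] k=[59 55 48 46 38 25 14 1 1]
t=12: x=[58.5220 54.3979 48.1249 45.0044 37.2428 25.2388 13.9641 2.5086 1.0491] k=[59 54 50 49 41 25 16 2 2]
t=13: x=[58.4027 53.8061 49.9639 47.9481 39.9254 25.7889 15.6487 3.6522 2.0964] k=[55 56 49 46 36 28 18 8 4]
t=14: x=[54.7958 54.8741 49.0437 44.8926 36.0083 27.7991 18.2177 8.9085 4.6445] k=[54 51 47 47 34 27 19 12 2]
t=15: x=[53.2517 50.4177 46.9810 45.2384 34.4436 26.9090 19.3348 11.9843 3.2465] k=[56 52 49 47 35 25 21 8 0]
t=16: x=[55.2797 51.6986 48.7029 45.5741 35.0051 25.6788 20.2400 8.7959 0.9233] k=[57 54 51 48 33 26 17 8 2]
t=17: x=[56.4761 53.6899 50.6575 46.3682 33.6617 25.7989 17.2107 8.5707 2.7867] k=[59 53 50 45 35 23 18 12 4]
t=18: x=[58.2833 52.9830 49.3951 44.0998 34.5639 23.7884 18.1070 12.0965 5.1029] k=[57 54 51 44 39 26 20 13 4]
t=19: x=[56.4761 53.6899 50.2019 43.8661 37.9157 26.7890 20.1194 13.1159 5.2174] k=[59 55 49 45 34 31 21 9 4]
t=20: x=[58.5220 54.5143 48.8165 43.8763 34.6642 30.2492 21.0141 10.0440 4.7591] k=[59 56 50 44 32 29 22 11 9]
t=21: x=[58.6415 55.4567 49.6225 42.9727 32.7700 28.5791 21.7979 12.3107 9.6059] k=[59 57 46 44 34 25 26 15 8]
t=22: x=[58.7609 55.8172 46.5178 42.7494 33.8923 26.1189 24.9294 15.8219 9.1406] k=[56 58 48 47 38 27 28 17 13]
t=23: x=[55.9906 56.5285 48.5790 45.7980 37.5742 28.3391 26.9338 18.1855 13.9531] k=[59 54 45 42 39 31 27 19 13]

0.2432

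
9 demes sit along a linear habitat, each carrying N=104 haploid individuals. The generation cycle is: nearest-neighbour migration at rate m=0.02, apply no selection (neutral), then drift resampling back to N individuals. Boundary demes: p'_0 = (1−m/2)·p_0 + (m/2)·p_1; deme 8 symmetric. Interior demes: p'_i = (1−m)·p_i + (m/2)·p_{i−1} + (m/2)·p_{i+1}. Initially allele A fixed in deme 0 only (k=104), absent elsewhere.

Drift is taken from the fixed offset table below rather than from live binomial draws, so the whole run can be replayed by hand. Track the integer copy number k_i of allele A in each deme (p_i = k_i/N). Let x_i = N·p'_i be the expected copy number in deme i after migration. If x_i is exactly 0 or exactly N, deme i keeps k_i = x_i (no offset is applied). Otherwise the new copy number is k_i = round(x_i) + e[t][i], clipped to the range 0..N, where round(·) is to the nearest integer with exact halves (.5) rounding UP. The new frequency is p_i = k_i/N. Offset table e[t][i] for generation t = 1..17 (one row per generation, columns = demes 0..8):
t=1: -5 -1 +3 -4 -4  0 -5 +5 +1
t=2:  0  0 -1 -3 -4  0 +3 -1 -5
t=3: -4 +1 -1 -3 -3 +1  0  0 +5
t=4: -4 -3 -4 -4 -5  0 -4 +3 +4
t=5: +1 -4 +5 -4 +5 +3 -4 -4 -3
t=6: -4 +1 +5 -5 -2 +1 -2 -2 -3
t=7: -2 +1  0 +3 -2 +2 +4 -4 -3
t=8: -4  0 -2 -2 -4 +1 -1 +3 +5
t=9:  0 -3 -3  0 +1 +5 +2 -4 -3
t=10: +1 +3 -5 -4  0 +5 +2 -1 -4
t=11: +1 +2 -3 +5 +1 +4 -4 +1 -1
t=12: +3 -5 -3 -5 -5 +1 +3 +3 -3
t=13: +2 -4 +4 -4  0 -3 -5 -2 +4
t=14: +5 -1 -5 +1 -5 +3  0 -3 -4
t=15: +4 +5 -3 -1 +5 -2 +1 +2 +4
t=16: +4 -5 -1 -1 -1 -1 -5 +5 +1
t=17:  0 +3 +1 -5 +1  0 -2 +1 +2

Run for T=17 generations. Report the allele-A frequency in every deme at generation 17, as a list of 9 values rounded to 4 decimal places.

t=0: k=[104 0 0 0 0 0 0 0 0]
t=1: x=[102.9600 1.0400 0.0000 0.0000 0.0000 0.0000 0.0000 0.0000 0.0000] k=[98 0 0 0 0 0 0 0 0]
t=2: x=[97.0200 0.9800 0.0000 0.0000 0.0000 0.0000 0.0000 0.0000 0.0000] k=[97 1 0 0 0 0 0 0 0]
t=3: x=[96.0400 1.9500 0.0100 0.0000 0.0000 0.0000 0.0000 0.0000 0.0000] k=[92 3 0 0 0 0 0 0 0]
t=4: x=[91.1100 3.8600 0.0300 0.0000 0.0000 0.0000 0.0000 0.0000 0.0000] k=[87 1 0 0 0 0 0 0 0]
t=5: x=[86.1400 1.8500 0.0100 0.0000 0.0000 0.0000 0.0000 0.0000 0.0000] k=[87 0 5 0 0 0 0 0 0]
t=6: x=[86.1300 0.9200 4.9000 0.0500 0.0000 0.0000 0.0000 0.0000 0.0000] k=[82 2 10 0 0 0 0 0 0]
t=7: x=[81.2000 2.8800 9.8200 0.1000 0.0000 0.0000 0.0000 0.0000 0.0000] k=[79 4 10 3 0 0 0 0 0]
t=8: x=[78.2500 4.8100 9.8700 3.0400 0.0300 0.0000 0.0000 0.0000 0.0000] k=[74 5 8 1 0 0 0 0 0]
t=9: x=[73.3100 5.7200 7.9000 1.0600 0.0100 0.0000 0.0000 0.0000 0.0000] k=[73 3 5 1 1 0 0 0 0]
t=10: x=[72.3000 3.7200 4.9400 1.0400 0.9900 0.0100 0.0000 0.0000 0.0000] k=[73 7 0 0 1 5 0 0 0]
t=11: x=[72.3400 7.5900 0.0700 0.0100 1.0300 4.9100 0.0500 0.0000 0.0000] k=[73 10 0 5 2 9 0 0 0]
t=12: x=[72.3700 10.5300 0.1500 4.9200 2.1000 8.8400 0.0900 0.0000 0.0000] k=[75 6 0 0 0 10 3 0 0]
t=13: x=[74.3100 6.6300 0.0600 0.0000 0.1000 9.8300 3.0400 0.0300 0.0000] k=[76 3 4 0 0 7 0 0 0]
t=14: x=[75.2700 3.7400 3.9500 0.0400 0.0700 6.8600 0.0700 0.0000 0.0000] k=[80 3 0 1 0 10 0 0 0]
t=15: x=[79.2300 3.7400 0.0400 0.9800 0.1100 9.8000 0.1000 0.0000 0.0000] k=[83 9 0 0 5 8 1 0 0]
t=16: x=[82.2600 9.6500 0.0900 0.0500 4.9800 7.9000 1.0600 0.0100 0.0000] k=[86 5 0 0 4 7 0 5 0]
t=17: x=[85.1900 5.7600 0.0500 0.0400 3.9900 6.9000 0.1200 4.9000 0.0500] k=[85 9 1 0 5 7 0 6 2]

[0.8173, 0.0865, 0.0096, 0.0000, 0.0481, 0.0673, 0.0000, 0.0577, 0.0192]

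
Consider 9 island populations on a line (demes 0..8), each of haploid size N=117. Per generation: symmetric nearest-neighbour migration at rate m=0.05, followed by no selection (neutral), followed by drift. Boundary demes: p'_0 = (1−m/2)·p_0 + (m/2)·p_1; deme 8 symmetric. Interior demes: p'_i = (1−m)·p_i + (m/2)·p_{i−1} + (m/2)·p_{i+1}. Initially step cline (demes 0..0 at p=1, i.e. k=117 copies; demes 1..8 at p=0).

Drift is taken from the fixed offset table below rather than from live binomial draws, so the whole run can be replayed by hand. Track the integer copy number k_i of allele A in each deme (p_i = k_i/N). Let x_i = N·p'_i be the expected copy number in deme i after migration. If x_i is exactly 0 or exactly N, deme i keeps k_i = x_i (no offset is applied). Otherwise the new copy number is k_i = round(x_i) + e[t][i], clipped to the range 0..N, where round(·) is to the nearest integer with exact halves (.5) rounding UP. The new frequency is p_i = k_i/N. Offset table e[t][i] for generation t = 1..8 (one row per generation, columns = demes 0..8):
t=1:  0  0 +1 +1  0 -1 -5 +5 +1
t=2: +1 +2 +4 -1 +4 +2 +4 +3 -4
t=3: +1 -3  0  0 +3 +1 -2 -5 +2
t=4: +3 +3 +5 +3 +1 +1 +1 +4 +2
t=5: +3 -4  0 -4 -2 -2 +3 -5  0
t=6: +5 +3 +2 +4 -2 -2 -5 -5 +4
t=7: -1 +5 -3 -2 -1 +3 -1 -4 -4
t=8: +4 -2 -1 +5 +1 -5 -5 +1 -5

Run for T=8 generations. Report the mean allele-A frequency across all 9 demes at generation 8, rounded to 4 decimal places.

t=0: k=[117 0 0 0 0 0 0 0 0]
t=1: x=[114.0750 2.9250 0.0000 0.0000 0.0000 0.0000 0.0000 0.0000 0.0000] k=[114 3 0 0 0 0 0 0 0]
t=2: x=[111.2250 5.7000 0.0750 0.0000 0.0000 0.0000 0.0000 0.0000 0.0000] k=[112 8 4 0 0 0 0 0 0]
t=3: x=[109.4000 10.5000 4.0000 0.1000 0.0000 0.0000 0.0000 0.0000 0.0000] k=[110 8 4 0 0 0 0 0 0]
t=4: x=[107.4500 10.4500 4.0000 0.1000 0.0000 0.0000 0.0000 0.0000 0.0000] k=[110 13 9 3 0 0 0 0 0]
t=5: x=[107.5750 15.3250 8.9500 3.0750 0.0750 0.0000 0.0000 0.0000 0.0000] k=[111 11 9 0 0 0 0 0 0]
t=6: x=[108.5000 13.4500 8.8250 0.2250 0.0000 0.0000 0.0000 0.0000 0.0000] k=[114 16 11 4 0 0 0 0 0]
t=7: x=[111.5500 18.3250 10.9500 4.0750 0.1000 0.0000 0.0000 0.0000 0.0000] k=[111 23 8 2 0 0 0 0 0]
t=8: x=[108.8000 24.8250 8.2250 2.1000 0.0500 0.0000 0.0000 0.0000 0.0000] k=[113 23 7 7 1 0 0 0 0]

0.1434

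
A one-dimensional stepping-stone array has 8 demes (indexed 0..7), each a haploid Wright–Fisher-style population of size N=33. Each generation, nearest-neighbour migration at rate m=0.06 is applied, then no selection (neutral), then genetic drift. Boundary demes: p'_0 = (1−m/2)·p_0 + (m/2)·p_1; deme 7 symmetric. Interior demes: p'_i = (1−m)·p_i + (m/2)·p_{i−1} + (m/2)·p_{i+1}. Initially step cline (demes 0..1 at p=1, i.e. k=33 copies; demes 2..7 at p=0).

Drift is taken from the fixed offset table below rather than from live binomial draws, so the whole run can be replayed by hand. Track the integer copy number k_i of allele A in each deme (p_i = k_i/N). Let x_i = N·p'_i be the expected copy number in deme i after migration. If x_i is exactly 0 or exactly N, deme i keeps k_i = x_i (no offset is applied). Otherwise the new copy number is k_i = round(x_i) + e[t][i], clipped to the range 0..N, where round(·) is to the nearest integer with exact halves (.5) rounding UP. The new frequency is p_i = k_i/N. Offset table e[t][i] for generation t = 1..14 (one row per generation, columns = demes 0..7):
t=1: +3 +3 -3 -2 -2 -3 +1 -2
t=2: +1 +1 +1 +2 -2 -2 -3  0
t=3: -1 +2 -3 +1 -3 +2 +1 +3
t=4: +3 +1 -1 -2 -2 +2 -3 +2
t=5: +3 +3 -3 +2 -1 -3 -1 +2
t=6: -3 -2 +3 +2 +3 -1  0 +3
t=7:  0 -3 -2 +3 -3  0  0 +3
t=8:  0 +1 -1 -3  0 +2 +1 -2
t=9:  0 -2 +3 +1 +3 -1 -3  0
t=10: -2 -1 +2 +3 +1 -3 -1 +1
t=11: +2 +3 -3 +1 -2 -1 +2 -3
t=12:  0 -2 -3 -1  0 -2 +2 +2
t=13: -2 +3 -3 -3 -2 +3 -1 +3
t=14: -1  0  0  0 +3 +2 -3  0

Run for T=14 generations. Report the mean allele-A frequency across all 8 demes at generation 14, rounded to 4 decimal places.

t=0: k=[33 33 0 0 0 0 0 0]
t=1: x=[33.0000 32.0100 0.9900 0.0000 0.0000 0.0000 0.0000 0.0000] k=[33 33 0 0 0 0 0 0]
t=2: x=[33.0000 32.0100 0.9900 0.0000 0.0000 0.0000 0.0000 0.0000] k=[33 33 2 0 0 0 0 0]
t=3: x=[33.0000 32.0700 2.8700 0.0600 0.0000 0.0000 0.0000 0.0000] k=[33 33 0 1 0 0 0 0]
t=4: x=[33.0000 32.0100 1.0200 0.9400 0.0300 0.0000 0.0000 0.0000] k=[33 33 0 0 0 0 0 0]
t=5: x=[33.0000 32.0100 0.9900 0.0000 0.0000 0.0000 0.0000 0.0000] k=[33 33 0 0 0 0 0 0]
t=6: x=[33.0000 32.0100 0.9900 0.0000 0.0000 0.0000 0.0000 0.0000] k=[33 30 4 0 0 0 0 0]
t=7: x=[32.9100 29.3100 4.6600 0.1200 0.0000 0.0000 0.0000 0.0000] k=[33 26 3 3 0 0 0 0]
t=8: x=[32.7900 25.5200 3.6900 2.9100 0.0900 0.0000 0.0000 0.0000] k=[33 27 3 0 0 0 0 0]
t=9: x=[32.8200 26.4600 3.6300 0.0900 0.0000 0.0000 0.0000 0.0000] k=[33 24 7 1 0 0 0 0]
t=10: x=[32.7300 23.7600 7.3300 1.1500 0.0300 0.0000 0.0000 0.0000] k=[31 23 9 4 1 0 0 0]
t=11: x=[30.7600 22.8200 9.2700 4.0600 1.0600 0.0300 0.0000 0.0000] k=[33 26 6 5 0 0 0 0]
t=12: x=[32.7900 25.6100 6.5700 4.8800 0.1500 0.0000 0.0000 0.0000] k=[33 24 4 4 0 0 0 0]
t=13: x=[32.7300 23.6700 4.6000 3.8800 0.1200 0.0000 0.0000 0.0000] k=[31 27 2 1 0 0 0 0]
t=14: x=[30.8800 26.3700 2.7200 1.0000 0.0300 0.0000 0.0000 0.0000] k=[30 26 3 1 3 0 0 0]

0.2386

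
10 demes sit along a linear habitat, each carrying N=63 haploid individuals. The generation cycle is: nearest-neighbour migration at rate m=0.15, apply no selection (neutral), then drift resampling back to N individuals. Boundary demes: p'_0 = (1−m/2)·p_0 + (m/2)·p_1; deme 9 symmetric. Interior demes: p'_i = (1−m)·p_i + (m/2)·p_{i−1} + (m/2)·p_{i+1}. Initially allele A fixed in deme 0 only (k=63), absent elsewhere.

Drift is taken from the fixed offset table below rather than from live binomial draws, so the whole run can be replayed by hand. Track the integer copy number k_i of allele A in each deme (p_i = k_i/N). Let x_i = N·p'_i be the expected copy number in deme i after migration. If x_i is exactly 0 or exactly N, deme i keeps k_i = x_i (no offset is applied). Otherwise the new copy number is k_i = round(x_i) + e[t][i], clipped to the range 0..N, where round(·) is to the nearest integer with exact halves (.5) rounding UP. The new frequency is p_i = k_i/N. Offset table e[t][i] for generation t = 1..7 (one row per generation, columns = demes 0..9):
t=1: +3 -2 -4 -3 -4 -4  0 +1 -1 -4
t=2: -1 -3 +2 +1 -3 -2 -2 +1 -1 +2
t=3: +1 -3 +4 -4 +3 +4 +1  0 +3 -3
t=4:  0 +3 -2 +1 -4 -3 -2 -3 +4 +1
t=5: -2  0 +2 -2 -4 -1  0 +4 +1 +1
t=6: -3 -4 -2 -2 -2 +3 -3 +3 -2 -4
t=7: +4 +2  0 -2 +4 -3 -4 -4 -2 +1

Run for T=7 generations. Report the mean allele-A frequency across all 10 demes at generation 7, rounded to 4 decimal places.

t=0: k=[63 0 0 0 0 0 0 0 0 0]
t=1: x=[58.2750 4.7250 0.0000 0.0000 0.0000 0.0000 0.0000 0.0000 0.0000 0.0000] k=[61 3 0 0 0 0 0 0 0 0]
t=2: x=[56.6500 7.1250 0.2250 0.0000 0.0000 0.0000 0.0000 0.0000 0.0000 0.0000] k=[56 4 2 0 0 0 0 0 0 0]
t=3: x=[52.1000 7.7500 2.0000 0.1500 0.0000 0.0000 0.0000 0.0000 0.0000 0.0000] k=[53 5 6 0 0 0 0 0 0 0]
t=4: x=[49.4000 8.6750 5.4750 0.4500 0.0000 0.0000 0.0000 0.0000 0.0000 0.0000] k=[49 12 3 1 0 0 0 0 0 0]
t=5: x=[46.2250 14.1000 3.5250 1.0750 0.0750 0.0000 0.0000 0.0000 0.0000 0.0000] k=[44 14 6 0 0 0 0 0 0 0]
t=6: x=[41.7500 15.6500 6.1500 0.4500 0.0000 0.0000 0.0000 0.0000 0.0000 0.0000] k=[39 12 4 0 0 0 0 0 0 0]
t=7: x=[36.9750 13.4250 4.3000 0.3000 0.0000 0.0000 0.0000 0.0000 0.0000 0.0000] k=[41 15 4 0 0 0 0 0 0 0]

0.0952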